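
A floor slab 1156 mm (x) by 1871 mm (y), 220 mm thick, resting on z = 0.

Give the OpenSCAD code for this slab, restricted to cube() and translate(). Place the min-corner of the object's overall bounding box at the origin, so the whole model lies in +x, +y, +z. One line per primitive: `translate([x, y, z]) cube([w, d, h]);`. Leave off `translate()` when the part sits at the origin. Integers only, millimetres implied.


cube([1156, 1871, 220]);


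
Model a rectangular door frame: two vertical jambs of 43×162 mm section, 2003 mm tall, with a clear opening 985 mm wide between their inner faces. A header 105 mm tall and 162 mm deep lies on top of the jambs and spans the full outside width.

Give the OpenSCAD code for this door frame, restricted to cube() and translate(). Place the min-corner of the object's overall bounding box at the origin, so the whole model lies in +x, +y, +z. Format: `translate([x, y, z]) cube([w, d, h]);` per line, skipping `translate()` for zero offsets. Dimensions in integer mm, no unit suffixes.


cube([43, 162, 2003]);
translate([1028, 0, 0]) cube([43, 162, 2003]);
translate([0, 0, 2003]) cube([1071, 162, 105]);


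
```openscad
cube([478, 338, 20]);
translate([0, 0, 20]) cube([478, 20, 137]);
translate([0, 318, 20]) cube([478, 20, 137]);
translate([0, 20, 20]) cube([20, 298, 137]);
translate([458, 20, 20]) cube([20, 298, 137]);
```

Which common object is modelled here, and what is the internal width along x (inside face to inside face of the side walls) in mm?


An open box. The internal width is 438 mm.

A 478×338 base slab with four walls standing on it — an open box. The base is 478 mm wide and the walls are 20 mm thick, so the internal width is 478 − 2 × 20 = 438 mm.


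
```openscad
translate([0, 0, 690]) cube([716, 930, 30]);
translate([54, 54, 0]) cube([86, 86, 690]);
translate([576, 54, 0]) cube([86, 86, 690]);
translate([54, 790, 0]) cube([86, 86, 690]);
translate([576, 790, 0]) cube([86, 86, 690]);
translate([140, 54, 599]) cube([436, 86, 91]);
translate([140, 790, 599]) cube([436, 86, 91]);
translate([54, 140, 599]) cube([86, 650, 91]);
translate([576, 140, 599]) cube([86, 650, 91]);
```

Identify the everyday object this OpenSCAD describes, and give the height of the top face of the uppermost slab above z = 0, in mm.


A table. The table height is 720 mm.

A 716×930×30 slab sits at z = 690 on four 86 mm square posts — a table. The top surface is at 690 + 30 = 720 mm.


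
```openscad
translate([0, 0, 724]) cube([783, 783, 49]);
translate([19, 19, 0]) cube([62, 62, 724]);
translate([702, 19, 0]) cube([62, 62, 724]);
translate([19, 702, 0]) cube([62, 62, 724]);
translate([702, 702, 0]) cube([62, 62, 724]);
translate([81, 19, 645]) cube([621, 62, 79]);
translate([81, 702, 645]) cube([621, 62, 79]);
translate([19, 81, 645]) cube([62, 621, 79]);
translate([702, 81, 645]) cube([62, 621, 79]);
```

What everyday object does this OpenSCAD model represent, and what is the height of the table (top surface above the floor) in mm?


A table. The table height is 773 mm.

A 783×783×49 slab sits at z = 724 on four 62 mm square posts — a table. The top surface is at 724 + 49 = 773 mm.


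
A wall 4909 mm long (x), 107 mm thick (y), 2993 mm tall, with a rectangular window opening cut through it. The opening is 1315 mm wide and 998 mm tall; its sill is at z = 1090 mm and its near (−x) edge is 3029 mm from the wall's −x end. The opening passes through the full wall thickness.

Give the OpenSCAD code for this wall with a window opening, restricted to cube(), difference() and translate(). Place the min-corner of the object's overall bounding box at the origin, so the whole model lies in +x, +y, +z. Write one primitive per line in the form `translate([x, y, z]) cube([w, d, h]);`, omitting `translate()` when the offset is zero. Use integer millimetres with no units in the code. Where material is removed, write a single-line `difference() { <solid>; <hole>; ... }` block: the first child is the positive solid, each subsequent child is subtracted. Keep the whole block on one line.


difference() { cube([4909, 107, 2993]); translate([3029, 0, 1090]) cube([1315, 107, 998]); }


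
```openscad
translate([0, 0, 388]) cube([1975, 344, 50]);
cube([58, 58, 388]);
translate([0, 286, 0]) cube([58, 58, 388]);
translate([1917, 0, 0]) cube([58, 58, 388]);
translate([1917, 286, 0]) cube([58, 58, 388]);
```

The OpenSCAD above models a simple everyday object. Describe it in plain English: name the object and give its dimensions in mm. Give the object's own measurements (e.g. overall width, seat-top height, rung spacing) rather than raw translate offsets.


A bench: a 1975×344 mm seat slab, 50 mm thick, top at z = 438 mm, on four 58×58 mm square legs flush with the seat corners and standing on z = 0.


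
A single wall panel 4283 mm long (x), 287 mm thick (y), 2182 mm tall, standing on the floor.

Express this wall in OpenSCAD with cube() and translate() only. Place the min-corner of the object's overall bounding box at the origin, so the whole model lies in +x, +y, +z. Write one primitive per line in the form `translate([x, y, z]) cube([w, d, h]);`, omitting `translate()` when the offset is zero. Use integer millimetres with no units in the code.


cube([4283, 287, 2182]);


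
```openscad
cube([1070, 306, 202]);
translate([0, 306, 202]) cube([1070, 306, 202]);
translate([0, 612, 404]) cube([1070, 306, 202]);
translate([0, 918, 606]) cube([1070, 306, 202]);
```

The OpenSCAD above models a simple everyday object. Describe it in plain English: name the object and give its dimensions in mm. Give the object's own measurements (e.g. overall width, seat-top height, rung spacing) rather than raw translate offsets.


A straight staircase of 4 solid steps. Each step is 1070 mm wide (x), 306 mm deep (y, the going) and 202 mm tall (the rise). The first step rests on the floor; each subsequent step sits one going further in +y and one rise higher in +z, directly behind and above the previous step with no overlap.


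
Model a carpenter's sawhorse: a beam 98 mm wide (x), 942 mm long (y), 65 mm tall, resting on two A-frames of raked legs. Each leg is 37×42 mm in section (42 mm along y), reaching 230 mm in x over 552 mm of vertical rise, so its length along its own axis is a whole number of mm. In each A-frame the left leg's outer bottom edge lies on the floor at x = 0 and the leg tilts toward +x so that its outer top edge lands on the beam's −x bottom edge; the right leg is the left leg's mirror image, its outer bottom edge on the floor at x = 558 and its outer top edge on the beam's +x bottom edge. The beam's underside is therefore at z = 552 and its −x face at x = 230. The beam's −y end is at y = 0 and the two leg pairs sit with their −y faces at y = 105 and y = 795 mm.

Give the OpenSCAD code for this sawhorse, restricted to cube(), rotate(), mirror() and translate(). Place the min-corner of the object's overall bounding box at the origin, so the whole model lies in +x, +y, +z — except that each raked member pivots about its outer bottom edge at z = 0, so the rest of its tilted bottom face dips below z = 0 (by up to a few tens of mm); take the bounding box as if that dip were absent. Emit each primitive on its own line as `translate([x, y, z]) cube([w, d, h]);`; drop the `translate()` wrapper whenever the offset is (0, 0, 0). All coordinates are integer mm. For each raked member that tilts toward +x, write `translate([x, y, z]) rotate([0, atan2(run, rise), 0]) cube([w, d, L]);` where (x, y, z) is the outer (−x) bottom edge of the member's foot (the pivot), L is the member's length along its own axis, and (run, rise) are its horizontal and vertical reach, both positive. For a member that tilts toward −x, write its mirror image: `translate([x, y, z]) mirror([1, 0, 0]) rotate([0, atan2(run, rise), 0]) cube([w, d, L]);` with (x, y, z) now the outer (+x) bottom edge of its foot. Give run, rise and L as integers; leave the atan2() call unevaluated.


translate([230, 0, 552]) cube([98, 942, 65]);
translate([0, 105, 0]) rotate([0, atan2(230, 552), 0]) cube([37, 42, 598]);
translate([558, 105, 0]) mirror([1, 0, 0]) rotate([0, atan2(230, 552), 0]) cube([37, 42, 598]);
translate([0, 795, 0]) rotate([0, atan2(230, 552), 0]) cube([37, 42, 598]);
translate([558, 795, 0]) mirror([1, 0, 0]) rotate([0, atan2(230, 552), 0]) cube([37, 42, 598]);


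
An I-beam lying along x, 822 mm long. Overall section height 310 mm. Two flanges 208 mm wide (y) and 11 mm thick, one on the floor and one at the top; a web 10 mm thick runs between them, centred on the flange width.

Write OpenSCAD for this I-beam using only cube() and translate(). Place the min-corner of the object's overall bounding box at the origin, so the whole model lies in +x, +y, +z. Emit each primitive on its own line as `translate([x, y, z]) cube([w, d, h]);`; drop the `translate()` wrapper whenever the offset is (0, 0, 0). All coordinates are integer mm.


cube([822, 208, 11]);
translate([0, 99, 11]) cube([822, 10, 288]);
translate([0, 0, 299]) cube([822, 208, 11]);


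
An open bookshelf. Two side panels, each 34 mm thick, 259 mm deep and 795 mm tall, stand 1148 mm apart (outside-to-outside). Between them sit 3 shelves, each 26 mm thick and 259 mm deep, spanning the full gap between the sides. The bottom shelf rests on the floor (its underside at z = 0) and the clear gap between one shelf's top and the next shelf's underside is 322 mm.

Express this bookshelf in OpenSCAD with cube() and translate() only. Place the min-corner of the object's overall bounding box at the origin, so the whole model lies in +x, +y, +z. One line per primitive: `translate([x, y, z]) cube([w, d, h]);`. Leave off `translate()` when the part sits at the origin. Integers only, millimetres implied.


cube([34, 259, 795]);
translate([1114, 0, 0]) cube([34, 259, 795]);
translate([34, 0, 0]) cube([1080, 259, 26]);
translate([34, 0, 348]) cube([1080, 259, 26]);
translate([34, 0, 696]) cube([1080, 259, 26]);


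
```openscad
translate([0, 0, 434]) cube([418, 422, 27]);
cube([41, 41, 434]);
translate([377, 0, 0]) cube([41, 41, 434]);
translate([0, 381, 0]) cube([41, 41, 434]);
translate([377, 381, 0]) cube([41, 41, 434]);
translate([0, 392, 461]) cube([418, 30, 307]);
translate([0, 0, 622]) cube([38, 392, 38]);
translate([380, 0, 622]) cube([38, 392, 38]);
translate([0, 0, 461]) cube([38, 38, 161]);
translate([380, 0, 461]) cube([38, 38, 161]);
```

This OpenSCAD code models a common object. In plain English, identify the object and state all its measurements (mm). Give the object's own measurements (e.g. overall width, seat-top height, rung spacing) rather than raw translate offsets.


A chair. The seat is a 418×422×27 mm slab with its top at z = 461 mm, on four 41×41 mm corner legs (flush with the seat edges, standing on z = 0). A flat backrest 30 mm thick, 307 mm tall, spans the full seat width and rises from the seat top along its +y edge, rear face flush with the rear of the seat. Two armrests of 38×38 mm section run along each side from the seat's front edge to the front of the backrest, top faces 199 mm above the seat top and outer faces flush with the seat's x-edges; a 38×38 mm post under the front of each armrest stands on the seat at the front corner.


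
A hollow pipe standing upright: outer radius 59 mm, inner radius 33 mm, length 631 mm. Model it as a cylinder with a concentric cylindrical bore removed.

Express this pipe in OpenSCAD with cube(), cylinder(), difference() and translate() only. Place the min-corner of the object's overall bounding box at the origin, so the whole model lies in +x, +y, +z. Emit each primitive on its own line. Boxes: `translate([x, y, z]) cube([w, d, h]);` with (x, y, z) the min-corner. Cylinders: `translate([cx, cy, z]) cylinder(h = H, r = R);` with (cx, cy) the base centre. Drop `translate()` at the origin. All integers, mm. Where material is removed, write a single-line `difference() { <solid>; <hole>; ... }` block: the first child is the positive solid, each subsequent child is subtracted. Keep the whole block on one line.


difference() { translate([59, 59, 0]) cylinder(h = 631, r = 59); translate([59, 59, 0]) cylinder(h = 631, r = 33); }


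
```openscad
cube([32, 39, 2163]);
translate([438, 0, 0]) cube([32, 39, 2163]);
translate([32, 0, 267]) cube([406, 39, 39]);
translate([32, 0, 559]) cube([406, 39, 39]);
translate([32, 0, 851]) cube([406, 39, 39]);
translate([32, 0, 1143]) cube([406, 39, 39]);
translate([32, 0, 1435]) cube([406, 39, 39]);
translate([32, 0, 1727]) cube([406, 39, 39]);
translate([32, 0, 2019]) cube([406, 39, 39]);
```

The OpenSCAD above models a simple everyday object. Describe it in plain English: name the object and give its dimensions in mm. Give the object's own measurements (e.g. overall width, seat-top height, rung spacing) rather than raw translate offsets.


A straight ladder. Two 32×39 mm vertical rails, 2163 mm tall, stand 470 mm apart (outside-to-outside) with their front faces coplanar on the −y side. 7 rungs, each 39 mm deep and 39 mm tall, span between the inner faces of the rails, front faces flush with the rails. The lowest rung's underside is at z = 267 mm and rungs are spaced 292 mm apart (underside to underside).


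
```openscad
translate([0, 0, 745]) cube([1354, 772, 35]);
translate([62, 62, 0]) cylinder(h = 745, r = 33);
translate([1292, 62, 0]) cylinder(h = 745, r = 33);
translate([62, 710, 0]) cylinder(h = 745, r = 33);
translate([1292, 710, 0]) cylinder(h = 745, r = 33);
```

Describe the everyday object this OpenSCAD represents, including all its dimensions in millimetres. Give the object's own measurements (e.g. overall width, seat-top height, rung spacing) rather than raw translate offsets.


A table: top 1354 mm (x) × 772 mm (y), 35 mm thick, upper face at z = 780 mm, on four round legs of 66 mm diameter, each leg's bounding box inset 29 mm from the nearest pair of top edges from z = 0 to the bottom of the top.


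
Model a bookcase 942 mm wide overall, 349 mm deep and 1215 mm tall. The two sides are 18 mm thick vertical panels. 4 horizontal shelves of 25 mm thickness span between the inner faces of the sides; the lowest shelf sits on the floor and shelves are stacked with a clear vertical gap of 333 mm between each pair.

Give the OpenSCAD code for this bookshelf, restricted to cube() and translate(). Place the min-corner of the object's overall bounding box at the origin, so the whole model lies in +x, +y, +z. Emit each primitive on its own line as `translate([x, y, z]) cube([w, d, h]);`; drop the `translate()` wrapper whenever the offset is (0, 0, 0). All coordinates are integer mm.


cube([18, 349, 1215]);
translate([924, 0, 0]) cube([18, 349, 1215]);
translate([18, 0, 0]) cube([906, 349, 25]);
translate([18, 0, 358]) cube([906, 349, 25]);
translate([18, 0, 716]) cube([906, 349, 25]);
translate([18, 0, 1074]) cube([906, 349, 25]);


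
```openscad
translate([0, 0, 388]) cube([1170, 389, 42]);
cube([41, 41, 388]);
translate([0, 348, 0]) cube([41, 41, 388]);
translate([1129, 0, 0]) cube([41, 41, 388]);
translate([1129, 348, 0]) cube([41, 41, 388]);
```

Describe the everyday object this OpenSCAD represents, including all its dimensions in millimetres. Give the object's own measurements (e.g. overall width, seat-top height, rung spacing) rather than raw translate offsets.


A bench: a 1170×389 mm seat slab, 42 mm thick, top at z = 430 mm, on four 41×41 mm square legs flush with the seat corners and standing on z = 0.


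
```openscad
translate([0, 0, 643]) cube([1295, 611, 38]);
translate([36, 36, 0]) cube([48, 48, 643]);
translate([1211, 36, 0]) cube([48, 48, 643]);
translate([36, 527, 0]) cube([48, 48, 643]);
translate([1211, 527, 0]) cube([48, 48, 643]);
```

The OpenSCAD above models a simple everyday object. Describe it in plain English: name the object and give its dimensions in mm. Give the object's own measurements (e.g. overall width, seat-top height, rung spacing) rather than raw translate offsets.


A table: top 1295 mm (x) × 611 mm (y), 38 mm thick, upper face at z = 681 mm, on four 48×48 mm square legs, each inset 36 mm from the nearest pair of top edges from z = 0 to the bottom of the top.


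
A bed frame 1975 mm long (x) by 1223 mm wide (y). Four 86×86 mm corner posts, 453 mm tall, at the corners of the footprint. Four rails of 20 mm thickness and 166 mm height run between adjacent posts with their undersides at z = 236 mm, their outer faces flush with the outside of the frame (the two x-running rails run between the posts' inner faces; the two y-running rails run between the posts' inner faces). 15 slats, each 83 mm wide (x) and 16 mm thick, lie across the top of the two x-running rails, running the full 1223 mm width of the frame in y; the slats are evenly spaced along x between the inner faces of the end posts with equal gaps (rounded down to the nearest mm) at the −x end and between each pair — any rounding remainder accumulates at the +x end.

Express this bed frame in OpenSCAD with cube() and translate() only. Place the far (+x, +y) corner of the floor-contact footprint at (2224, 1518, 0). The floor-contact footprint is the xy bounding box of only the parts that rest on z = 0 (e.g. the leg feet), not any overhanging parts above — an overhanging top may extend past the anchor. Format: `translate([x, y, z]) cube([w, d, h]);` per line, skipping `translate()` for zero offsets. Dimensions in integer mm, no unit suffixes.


// slat z = rail_z + rail_h = 236 + 166 = 402
// slat gap = ⌊(1803 − 15·83) / 16⌋ = 34
translate([249, 295, 0]) cube([86, 86, 453]);
translate([249, 1432, 0]) cube([86, 86, 453]);
translate([2138, 295, 0]) cube([86, 86, 453]);
translate([2138, 1432, 0]) cube([86, 86, 453]);
translate([335, 295, 236]) cube([1803, 20, 166]);
translate([335, 1498, 236]) cube([1803, 20, 166]);
translate([249, 381, 236]) cube([20, 1051, 166]);
translate([2204, 381, 236]) cube([20, 1051, 166]);
translate([369, 295, 402]) cube([83, 1223, 16]);
translate([486, 295, 402]) cube([83, 1223, 16]);
translate([603, 295, 402]) cube([83, 1223, 16]);
translate([720, 295, 402]) cube([83, 1223, 16]);
translate([837, 295, 402]) cube([83, 1223, 16]);
translate([954, 295, 402]) cube([83, 1223, 16]);
translate([1071, 295, 402]) cube([83, 1223, 16]);
translate([1188, 295, 402]) cube([83, 1223, 16]);
translate([1305, 295, 402]) cube([83, 1223, 16]);
translate([1422, 295, 402]) cube([83, 1223, 16]);
translate([1539, 295, 402]) cube([83, 1223, 16]);
translate([1656, 295, 402]) cube([83, 1223, 16]);
translate([1773, 295, 402]) cube([83, 1223, 16]);
translate([1890, 295, 402]) cube([83, 1223, 16]);
translate([2007, 295, 402]) cube([83, 1223, 16]);


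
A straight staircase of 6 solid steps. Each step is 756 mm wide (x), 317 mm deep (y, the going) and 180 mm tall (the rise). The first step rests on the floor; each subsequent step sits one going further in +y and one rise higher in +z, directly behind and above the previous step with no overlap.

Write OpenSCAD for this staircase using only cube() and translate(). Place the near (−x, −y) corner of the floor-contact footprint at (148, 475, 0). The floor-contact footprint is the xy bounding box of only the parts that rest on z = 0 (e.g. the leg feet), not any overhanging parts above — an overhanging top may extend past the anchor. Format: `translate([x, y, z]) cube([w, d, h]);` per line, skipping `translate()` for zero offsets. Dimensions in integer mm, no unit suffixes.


translate([148, 475, 0]) cube([756, 317, 180]);
translate([148, 792, 180]) cube([756, 317, 180]);
translate([148, 1109, 360]) cube([756, 317, 180]);
translate([148, 1426, 540]) cube([756, 317, 180]);
translate([148, 1743, 720]) cube([756, 317, 180]);
translate([148, 2060, 900]) cube([756, 317, 180]);


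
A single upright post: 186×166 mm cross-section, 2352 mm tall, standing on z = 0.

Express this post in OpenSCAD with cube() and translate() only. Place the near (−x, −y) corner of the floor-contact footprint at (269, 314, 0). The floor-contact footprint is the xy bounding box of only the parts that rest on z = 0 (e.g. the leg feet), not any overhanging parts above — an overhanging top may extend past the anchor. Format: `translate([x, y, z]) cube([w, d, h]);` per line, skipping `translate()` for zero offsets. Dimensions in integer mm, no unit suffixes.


translate([269, 314, 0]) cube([186, 166, 2352]);


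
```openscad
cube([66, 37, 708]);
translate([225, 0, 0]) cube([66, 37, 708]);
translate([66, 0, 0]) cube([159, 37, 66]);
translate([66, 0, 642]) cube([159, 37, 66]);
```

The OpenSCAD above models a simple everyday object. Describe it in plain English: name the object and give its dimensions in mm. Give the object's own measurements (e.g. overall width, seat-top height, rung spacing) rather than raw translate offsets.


A rectangular picture frame lying in the x–z plane (depth along y). The opening is 159 mm wide (x) by 576 mm tall (z), surrounded by a border 66 mm wide on all four sides. The frame is 37 mm deep and is made of two full-height vertical stiles with two horizontal rails fitted between them.


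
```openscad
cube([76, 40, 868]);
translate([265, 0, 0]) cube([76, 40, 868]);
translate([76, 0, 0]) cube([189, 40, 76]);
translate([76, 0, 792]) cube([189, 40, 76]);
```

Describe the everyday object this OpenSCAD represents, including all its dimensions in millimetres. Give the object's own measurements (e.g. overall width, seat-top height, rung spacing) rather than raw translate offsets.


A rectangular picture frame lying in the x–z plane (depth along y). The opening is 189 mm wide (x) by 716 mm tall (z), surrounded by a border 76 mm wide on all four sides. The frame is 40 mm deep and is made of two full-height vertical stiles with two horizontal rails fitted between them.


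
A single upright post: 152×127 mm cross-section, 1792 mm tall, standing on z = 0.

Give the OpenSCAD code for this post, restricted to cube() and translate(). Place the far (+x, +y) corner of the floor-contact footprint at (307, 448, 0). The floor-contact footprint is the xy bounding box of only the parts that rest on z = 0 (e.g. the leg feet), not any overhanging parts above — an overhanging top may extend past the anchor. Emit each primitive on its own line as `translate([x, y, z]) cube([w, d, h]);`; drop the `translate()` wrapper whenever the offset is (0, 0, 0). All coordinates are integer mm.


translate([155, 321, 0]) cube([152, 127, 1792]);


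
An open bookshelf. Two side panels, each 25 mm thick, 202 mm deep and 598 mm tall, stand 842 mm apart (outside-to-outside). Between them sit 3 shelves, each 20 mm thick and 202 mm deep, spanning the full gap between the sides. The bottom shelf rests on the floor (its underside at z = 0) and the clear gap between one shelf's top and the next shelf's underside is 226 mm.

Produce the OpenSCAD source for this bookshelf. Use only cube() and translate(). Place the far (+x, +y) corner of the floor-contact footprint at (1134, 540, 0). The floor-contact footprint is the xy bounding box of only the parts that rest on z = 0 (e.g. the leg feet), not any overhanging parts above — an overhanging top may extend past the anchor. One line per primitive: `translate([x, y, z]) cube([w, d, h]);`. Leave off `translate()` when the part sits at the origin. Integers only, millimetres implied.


translate([292, 338, 0]) cube([25, 202, 598]);
translate([1109, 338, 0]) cube([25, 202, 598]);
translate([317, 338, 0]) cube([792, 202, 20]);
translate([317, 338, 246]) cube([792, 202, 20]);
translate([317, 338, 492]) cube([792, 202, 20]);


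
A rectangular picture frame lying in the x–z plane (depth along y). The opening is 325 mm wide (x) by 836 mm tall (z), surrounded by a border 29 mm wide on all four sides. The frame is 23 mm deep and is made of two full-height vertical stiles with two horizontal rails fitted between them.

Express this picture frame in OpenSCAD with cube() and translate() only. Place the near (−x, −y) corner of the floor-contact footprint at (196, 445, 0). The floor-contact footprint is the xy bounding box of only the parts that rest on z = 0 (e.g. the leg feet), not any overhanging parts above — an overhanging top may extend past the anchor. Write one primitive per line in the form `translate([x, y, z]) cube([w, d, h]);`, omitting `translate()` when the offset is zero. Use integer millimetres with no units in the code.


translate([196, 445, 0]) cube([29, 23, 894]);
translate([550, 445, 0]) cube([29, 23, 894]);
translate([225, 445, 0]) cube([325, 23, 29]);
translate([225, 445, 865]) cube([325, 23, 29]);


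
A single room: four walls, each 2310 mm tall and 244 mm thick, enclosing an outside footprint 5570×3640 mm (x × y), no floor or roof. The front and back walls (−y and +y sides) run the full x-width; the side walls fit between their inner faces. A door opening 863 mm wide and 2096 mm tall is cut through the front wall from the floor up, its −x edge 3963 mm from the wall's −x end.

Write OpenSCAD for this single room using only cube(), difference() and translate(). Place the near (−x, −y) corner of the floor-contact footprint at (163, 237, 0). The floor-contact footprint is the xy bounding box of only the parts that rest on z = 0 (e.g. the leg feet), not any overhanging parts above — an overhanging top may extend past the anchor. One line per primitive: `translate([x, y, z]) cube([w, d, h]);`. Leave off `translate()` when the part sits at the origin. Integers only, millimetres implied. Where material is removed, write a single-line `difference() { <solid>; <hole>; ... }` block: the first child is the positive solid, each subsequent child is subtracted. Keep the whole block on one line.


difference() { translate([163, 237, 0]) cube([5570, 244, 2310]); translate([4126, 237, 0]) cube([863, 244, 2096]); }
translate([163, 3633, 0]) cube([5570, 244, 2310]);
translate([163, 481, 0]) cube([244, 3152, 2310]);
translate([5489, 481, 0]) cube([244, 3152, 2310]);


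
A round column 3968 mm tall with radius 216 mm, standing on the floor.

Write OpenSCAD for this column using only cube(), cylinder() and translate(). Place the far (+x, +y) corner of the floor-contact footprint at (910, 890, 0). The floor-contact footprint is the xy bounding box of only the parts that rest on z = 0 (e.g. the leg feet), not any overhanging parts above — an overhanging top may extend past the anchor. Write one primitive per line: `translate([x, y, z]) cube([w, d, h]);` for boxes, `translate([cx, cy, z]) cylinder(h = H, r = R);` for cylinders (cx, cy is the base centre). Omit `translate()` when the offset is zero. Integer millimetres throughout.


translate([694, 674, 0]) cylinder(h = 3968, r = 216);


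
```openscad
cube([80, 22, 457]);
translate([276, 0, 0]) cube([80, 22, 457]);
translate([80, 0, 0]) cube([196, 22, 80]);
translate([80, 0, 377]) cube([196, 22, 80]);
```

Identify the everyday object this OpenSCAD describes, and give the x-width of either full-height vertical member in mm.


A picture frame. The border width is 80 mm.

Four thin pieces enclosing a rectangular opening — a picture frame. The two full-height stiles are 457 mm tall; the top rail sits at z = 377 and is 80 mm tall, so the border above the opening is 457 − 377 = 80 mm, matching the stile x-width.


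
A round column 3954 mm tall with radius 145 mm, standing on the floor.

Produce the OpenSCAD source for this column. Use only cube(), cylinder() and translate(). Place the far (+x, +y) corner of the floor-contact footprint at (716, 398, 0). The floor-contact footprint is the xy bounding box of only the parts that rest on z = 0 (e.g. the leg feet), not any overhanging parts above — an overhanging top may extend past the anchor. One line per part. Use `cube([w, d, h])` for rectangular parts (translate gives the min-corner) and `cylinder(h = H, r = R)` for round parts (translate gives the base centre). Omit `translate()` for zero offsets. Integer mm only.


translate([571, 253, 0]) cylinder(h = 3954, r = 145);


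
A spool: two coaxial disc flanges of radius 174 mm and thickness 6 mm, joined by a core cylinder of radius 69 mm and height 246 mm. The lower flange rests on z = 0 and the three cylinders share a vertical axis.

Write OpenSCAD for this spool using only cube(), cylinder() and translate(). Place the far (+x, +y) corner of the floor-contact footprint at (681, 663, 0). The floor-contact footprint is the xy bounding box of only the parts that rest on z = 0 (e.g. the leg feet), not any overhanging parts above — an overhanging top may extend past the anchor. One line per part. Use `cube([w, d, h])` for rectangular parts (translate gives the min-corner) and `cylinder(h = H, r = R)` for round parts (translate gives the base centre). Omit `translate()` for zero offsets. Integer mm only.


translate([507, 489, 0]) cylinder(h = 6, r = 174);
translate([507, 489, 6]) cylinder(h = 246, r = 69);
translate([507, 489, 252]) cylinder(h = 6, r = 174);


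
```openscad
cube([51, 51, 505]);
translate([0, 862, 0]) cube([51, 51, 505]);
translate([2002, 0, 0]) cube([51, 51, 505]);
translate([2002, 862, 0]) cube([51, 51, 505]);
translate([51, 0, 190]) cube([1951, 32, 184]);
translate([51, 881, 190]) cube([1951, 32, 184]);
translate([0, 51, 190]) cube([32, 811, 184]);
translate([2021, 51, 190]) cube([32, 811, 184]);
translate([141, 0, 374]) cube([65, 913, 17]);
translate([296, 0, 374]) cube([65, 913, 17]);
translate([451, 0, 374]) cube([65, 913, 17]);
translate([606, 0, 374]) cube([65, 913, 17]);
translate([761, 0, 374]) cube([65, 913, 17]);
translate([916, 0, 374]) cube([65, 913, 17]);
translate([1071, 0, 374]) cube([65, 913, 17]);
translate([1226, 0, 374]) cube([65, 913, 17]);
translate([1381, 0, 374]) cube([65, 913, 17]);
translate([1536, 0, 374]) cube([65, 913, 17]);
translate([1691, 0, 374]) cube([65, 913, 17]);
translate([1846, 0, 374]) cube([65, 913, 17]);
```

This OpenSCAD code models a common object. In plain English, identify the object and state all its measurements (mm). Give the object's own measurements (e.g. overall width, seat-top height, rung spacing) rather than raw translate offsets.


A bed frame 2053 mm long (x) by 913 mm wide (y). Four 51×51 mm corner posts, 505 mm tall, at the corners of the footprint. Four rails of 32 mm thickness and 184 mm height run between adjacent posts with their undersides at z = 190 mm, their outer faces flush with the outside of the frame (the two x-running rails run between the posts' inner faces; the two y-running rails run between the posts' inner faces). 12 slats, each 65 mm wide (x) and 17 mm thick, lie across the top of the two x-running rails, running the full 913 mm width of the frame in y; along x they sit between the end posts with a 90 mm gap after the −x posts and between neighbouring slats, leaving 91 mm before the +x posts.


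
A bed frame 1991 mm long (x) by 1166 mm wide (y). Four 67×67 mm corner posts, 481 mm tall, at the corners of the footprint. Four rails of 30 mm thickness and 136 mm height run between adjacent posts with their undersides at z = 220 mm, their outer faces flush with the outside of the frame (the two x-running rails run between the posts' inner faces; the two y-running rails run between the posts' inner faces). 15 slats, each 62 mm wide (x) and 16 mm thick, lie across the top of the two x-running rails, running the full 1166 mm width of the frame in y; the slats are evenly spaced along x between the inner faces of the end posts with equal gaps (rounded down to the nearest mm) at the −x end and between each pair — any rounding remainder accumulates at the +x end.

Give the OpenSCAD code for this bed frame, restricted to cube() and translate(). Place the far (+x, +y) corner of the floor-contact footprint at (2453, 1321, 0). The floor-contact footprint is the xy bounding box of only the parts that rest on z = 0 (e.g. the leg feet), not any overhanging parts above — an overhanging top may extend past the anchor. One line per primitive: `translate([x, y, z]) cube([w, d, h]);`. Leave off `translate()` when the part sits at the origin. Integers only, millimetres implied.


translate([462, 155, 0]) cube([67, 67, 481]);
translate([462, 1254, 0]) cube([67, 67, 481]);
translate([2386, 155, 0]) cube([67, 67, 481]);
translate([2386, 1254, 0]) cube([67, 67, 481]);
translate([529, 155, 220]) cube([1857, 30, 136]);
translate([529, 1291, 220]) cube([1857, 30, 136]);
translate([462, 222, 220]) cube([30, 1032, 136]);
translate([2423, 222, 220]) cube([30, 1032, 136]);
translate([586, 155, 356]) cube([62, 1166, 16]);
translate([705, 155, 356]) cube([62, 1166, 16]);
translate([824, 155, 356]) cube([62, 1166, 16]);
translate([943, 155, 356]) cube([62, 1166, 16]);
translate([1062, 155, 356]) cube([62, 1166, 16]);
translate([1181, 155, 356]) cube([62, 1166, 16]);
translate([1300, 155, 356]) cube([62, 1166, 16]);
translate([1419, 155, 356]) cube([62, 1166, 16]);
translate([1538, 155, 356]) cube([62, 1166, 16]);
translate([1657, 155, 356]) cube([62, 1166, 16]);
translate([1776, 155, 356]) cube([62, 1166, 16]);
translate([1895, 155, 356]) cube([62, 1166, 16]);
translate([2014, 155, 356]) cube([62, 1166, 16]);
translate([2133, 155, 356]) cube([62, 1166, 16]);
translate([2252, 155, 356]) cube([62, 1166, 16]);


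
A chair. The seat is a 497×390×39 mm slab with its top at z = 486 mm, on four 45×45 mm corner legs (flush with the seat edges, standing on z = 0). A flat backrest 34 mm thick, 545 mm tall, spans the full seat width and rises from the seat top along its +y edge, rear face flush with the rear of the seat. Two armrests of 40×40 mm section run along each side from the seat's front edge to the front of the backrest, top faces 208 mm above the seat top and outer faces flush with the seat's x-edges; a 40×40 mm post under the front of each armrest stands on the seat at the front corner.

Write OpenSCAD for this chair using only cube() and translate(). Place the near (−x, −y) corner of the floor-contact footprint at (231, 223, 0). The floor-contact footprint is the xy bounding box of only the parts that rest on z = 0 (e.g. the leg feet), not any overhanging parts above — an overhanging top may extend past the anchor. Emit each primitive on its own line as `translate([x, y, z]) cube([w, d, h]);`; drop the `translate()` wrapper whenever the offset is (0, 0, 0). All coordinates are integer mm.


translate([231, 223, 447]) cube([497, 390, 39]);
translate([231, 223, 0]) cube([45, 45, 447]);
translate([683, 223, 0]) cube([45, 45, 447]);
translate([231, 568, 0]) cube([45, 45, 447]);
translate([683, 568, 0]) cube([45, 45, 447]);
translate([231, 579, 486]) cube([497, 34, 545]);
translate([231, 223, 654]) cube([40, 356, 40]);
translate([688, 223, 654]) cube([40, 356, 40]);
translate([231, 223, 486]) cube([40, 40, 168]);
translate([688, 223, 486]) cube([40, 40, 168]);


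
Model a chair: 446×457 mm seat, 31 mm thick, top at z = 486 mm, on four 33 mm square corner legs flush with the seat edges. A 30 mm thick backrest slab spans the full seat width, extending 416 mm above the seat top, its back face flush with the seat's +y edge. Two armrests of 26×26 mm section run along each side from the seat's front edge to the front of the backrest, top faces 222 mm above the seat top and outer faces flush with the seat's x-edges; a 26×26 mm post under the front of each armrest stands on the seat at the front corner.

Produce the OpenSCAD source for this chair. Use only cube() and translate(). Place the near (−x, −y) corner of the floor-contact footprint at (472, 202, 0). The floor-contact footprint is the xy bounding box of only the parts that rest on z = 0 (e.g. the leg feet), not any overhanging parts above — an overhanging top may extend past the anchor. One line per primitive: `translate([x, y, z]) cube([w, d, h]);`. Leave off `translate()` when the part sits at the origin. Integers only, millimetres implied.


translate([472, 202, 455]) cube([446, 457, 31]);
translate([472, 202, 0]) cube([33, 33, 455]);
translate([885, 202, 0]) cube([33, 33, 455]);
translate([472, 626, 0]) cube([33, 33, 455]);
translate([885, 626, 0]) cube([33, 33, 455]);
translate([472, 629, 486]) cube([446, 30, 416]);
translate([472, 202, 682]) cube([26, 427, 26]);
translate([892, 202, 682]) cube([26, 427, 26]);
translate([472, 202, 486]) cube([26, 26, 196]);
translate([892, 202, 486]) cube([26, 26, 196]);


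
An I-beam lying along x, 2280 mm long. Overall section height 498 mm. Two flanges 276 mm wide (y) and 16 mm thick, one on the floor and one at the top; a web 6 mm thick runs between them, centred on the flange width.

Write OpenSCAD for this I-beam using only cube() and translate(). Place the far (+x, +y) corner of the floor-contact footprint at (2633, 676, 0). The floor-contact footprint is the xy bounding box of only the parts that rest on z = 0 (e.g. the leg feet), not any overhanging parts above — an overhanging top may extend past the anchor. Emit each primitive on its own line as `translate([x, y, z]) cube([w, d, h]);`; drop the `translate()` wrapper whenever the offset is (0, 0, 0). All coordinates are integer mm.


translate([353, 400, 0]) cube([2280, 276, 16]);
translate([353, 535, 16]) cube([2280, 6, 466]);
translate([353, 400, 482]) cube([2280, 276, 16]);


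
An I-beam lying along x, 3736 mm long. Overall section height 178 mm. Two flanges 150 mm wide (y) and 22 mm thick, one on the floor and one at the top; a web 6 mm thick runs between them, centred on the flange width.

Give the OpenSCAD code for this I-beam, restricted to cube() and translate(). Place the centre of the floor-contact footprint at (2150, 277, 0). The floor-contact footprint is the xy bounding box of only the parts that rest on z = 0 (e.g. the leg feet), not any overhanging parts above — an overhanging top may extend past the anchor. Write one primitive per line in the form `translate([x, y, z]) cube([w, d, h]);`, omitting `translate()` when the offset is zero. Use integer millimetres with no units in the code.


translate([282, 202, 0]) cube([3736, 150, 22]);
translate([282, 274, 22]) cube([3736, 6, 134]);
translate([282, 202, 156]) cube([3736, 150, 22]);


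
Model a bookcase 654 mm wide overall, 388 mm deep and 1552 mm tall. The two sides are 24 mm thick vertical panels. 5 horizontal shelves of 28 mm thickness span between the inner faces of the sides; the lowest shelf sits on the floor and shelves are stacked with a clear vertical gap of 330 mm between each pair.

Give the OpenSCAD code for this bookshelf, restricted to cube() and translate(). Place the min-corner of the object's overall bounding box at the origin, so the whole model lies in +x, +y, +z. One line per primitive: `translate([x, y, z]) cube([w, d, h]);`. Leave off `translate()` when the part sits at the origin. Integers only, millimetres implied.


cube([24, 388, 1552]);
translate([630, 0, 0]) cube([24, 388, 1552]);
translate([24, 0, 0]) cube([606, 388, 28]);
translate([24, 0, 358]) cube([606, 388, 28]);
translate([24, 0, 716]) cube([606, 388, 28]);
translate([24, 0, 1074]) cube([606, 388, 28]);
translate([24, 0, 1432]) cube([606, 388, 28]);


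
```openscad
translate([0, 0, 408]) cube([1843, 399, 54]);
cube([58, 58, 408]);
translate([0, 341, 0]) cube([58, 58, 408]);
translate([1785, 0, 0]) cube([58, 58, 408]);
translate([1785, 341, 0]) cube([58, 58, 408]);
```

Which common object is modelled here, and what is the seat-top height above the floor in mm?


A bench. The seat-top height is 462 mm.

A long slab on four corner posts — a bench. The slab sits at z = 408 with thickness 54, so the top is 408 + 54 = 462 mm.


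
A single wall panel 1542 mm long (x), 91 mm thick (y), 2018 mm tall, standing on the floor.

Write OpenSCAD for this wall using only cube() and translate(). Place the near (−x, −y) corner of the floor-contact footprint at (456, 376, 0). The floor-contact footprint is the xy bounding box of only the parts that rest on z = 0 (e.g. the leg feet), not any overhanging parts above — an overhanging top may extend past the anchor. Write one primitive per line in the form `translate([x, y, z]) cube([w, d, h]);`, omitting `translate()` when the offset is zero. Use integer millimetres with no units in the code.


translate([456, 376, 0]) cube([1542, 91, 2018]);


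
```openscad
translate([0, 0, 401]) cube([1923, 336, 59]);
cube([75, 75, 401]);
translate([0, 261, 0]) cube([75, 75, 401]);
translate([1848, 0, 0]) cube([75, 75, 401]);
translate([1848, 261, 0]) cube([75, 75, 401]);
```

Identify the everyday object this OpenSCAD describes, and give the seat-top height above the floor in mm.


A bench. The seat-top height is 460 mm.

A long slab on four corner posts — a bench. The slab sits at z = 401 with thickness 59, so the top is 401 + 59 = 460 mm.
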